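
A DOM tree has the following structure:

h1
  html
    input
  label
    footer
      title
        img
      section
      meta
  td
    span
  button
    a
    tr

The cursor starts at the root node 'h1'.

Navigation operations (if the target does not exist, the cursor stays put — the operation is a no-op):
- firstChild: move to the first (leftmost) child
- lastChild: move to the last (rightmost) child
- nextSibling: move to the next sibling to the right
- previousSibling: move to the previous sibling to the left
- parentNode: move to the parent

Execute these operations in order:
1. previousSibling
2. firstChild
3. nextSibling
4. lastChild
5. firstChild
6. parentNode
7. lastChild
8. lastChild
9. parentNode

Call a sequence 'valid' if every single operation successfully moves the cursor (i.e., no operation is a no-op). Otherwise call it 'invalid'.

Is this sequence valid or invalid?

After 1 (previousSibling): h1 (no-op, stayed)
After 2 (firstChild): html
After 3 (nextSibling): label
After 4 (lastChild): footer
After 5 (firstChild): title
After 6 (parentNode): footer
After 7 (lastChild): meta
After 8 (lastChild): meta (no-op, stayed)
After 9 (parentNode): footer

Answer: invalid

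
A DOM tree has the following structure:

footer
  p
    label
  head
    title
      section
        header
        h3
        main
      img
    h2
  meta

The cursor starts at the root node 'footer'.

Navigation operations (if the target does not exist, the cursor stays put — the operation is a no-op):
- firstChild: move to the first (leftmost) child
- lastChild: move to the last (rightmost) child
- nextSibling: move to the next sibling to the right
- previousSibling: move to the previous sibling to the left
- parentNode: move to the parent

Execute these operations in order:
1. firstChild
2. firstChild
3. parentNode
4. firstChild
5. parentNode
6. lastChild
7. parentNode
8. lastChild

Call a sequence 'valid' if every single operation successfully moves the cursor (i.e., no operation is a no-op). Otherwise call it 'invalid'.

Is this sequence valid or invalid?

Answer: valid

Derivation:
After 1 (firstChild): p
After 2 (firstChild): label
After 3 (parentNode): p
After 4 (firstChild): label
After 5 (parentNode): p
After 6 (lastChild): label
After 7 (parentNode): p
After 8 (lastChild): label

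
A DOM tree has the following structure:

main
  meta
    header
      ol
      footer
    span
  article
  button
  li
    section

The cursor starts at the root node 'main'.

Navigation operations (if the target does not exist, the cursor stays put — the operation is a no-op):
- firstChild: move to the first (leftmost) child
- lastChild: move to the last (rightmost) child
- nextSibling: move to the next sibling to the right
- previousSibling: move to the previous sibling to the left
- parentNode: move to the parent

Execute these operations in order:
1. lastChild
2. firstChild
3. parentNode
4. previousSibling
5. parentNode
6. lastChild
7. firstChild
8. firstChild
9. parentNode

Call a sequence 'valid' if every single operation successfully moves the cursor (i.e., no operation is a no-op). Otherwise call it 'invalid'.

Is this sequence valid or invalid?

Answer: invalid

Derivation:
After 1 (lastChild): li
After 2 (firstChild): section
After 3 (parentNode): li
After 4 (previousSibling): button
After 5 (parentNode): main
After 6 (lastChild): li
After 7 (firstChild): section
After 8 (firstChild): section (no-op, stayed)
After 9 (parentNode): li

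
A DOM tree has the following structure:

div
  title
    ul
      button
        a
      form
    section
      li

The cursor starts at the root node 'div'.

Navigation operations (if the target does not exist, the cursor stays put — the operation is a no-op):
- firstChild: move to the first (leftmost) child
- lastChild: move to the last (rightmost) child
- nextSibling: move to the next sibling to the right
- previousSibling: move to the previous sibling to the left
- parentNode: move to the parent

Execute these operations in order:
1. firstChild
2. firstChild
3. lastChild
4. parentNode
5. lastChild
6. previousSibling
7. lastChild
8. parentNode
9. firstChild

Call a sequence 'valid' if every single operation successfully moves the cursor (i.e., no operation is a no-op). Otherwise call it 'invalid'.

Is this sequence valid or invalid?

Answer: valid

Derivation:
After 1 (firstChild): title
After 2 (firstChild): ul
After 3 (lastChild): form
After 4 (parentNode): ul
After 5 (lastChild): form
After 6 (previousSibling): button
After 7 (lastChild): a
After 8 (parentNode): button
After 9 (firstChild): a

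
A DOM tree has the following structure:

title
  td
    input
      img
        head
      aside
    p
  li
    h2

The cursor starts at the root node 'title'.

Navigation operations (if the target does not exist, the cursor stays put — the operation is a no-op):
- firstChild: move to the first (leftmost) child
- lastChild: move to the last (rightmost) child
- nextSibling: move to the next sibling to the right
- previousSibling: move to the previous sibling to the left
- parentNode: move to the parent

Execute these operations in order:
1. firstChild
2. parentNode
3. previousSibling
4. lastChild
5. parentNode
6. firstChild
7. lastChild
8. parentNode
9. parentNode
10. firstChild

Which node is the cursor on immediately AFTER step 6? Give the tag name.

After 1 (firstChild): td
After 2 (parentNode): title
After 3 (previousSibling): title (no-op, stayed)
After 4 (lastChild): li
After 5 (parentNode): title
After 6 (firstChild): td

Answer: td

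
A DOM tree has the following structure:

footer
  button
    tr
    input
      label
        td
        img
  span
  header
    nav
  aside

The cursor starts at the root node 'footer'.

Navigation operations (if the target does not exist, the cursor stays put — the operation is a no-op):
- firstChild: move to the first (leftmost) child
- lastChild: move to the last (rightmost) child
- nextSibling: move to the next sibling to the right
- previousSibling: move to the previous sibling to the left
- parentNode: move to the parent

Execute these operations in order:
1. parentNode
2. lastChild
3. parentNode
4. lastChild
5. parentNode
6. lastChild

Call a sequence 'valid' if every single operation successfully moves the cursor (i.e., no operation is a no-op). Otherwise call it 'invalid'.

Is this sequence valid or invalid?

After 1 (parentNode): footer (no-op, stayed)
After 2 (lastChild): aside
After 3 (parentNode): footer
After 4 (lastChild): aside
After 5 (parentNode): footer
After 6 (lastChild): aside

Answer: invalid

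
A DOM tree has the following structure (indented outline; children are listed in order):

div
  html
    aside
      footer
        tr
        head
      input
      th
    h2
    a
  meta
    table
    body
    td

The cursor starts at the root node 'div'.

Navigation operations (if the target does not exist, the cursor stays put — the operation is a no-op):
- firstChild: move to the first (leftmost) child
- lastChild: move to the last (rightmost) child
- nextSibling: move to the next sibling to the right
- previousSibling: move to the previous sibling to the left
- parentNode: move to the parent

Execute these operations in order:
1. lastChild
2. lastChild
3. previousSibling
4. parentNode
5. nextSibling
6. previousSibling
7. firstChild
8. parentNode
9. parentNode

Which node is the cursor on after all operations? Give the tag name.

Answer: div

Derivation:
After 1 (lastChild): meta
After 2 (lastChild): td
After 3 (previousSibling): body
After 4 (parentNode): meta
After 5 (nextSibling): meta (no-op, stayed)
After 6 (previousSibling): html
After 7 (firstChild): aside
After 8 (parentNode): html
After 9 (parentNode): div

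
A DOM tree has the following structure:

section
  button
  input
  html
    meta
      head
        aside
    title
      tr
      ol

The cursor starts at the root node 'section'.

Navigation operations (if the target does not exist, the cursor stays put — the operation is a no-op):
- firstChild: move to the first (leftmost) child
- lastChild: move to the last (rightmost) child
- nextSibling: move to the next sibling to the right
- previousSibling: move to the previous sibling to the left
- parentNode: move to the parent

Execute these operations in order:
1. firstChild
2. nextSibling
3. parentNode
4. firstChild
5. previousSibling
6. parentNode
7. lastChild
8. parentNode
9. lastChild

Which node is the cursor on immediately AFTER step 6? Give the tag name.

Answer: section

Derivation:
After 1 (firstChild): button
After 2 (nextSibling): input
After 3 (parentNode): section
After 4 (firstChild): button
After 5 (previousSibling): button (no-op, stayed)
After 6 (parentNode): section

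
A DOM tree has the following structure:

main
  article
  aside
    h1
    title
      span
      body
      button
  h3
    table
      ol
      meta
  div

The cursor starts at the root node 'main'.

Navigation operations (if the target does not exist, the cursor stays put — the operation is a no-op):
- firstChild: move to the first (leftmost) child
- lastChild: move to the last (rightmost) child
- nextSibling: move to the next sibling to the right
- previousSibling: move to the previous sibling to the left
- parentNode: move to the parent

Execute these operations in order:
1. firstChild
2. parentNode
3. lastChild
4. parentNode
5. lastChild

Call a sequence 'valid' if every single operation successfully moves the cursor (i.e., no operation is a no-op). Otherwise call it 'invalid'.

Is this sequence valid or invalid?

After 1 (firstChild): article
After 2 (parentNode): main
After 3 (lastChild): div
After 4 (parentNode): main
After 5 (lastChild): div

Answer: valid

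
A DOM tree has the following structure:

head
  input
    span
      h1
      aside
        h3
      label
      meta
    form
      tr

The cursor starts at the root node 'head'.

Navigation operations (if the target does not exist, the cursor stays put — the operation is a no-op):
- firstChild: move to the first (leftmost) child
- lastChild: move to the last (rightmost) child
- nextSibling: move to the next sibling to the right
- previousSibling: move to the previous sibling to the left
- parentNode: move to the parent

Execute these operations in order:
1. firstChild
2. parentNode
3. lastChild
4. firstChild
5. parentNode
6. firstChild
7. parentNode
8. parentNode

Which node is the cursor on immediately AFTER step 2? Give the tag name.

After 1 (firstChild): input
After 2 (parentNode): head

Answer: head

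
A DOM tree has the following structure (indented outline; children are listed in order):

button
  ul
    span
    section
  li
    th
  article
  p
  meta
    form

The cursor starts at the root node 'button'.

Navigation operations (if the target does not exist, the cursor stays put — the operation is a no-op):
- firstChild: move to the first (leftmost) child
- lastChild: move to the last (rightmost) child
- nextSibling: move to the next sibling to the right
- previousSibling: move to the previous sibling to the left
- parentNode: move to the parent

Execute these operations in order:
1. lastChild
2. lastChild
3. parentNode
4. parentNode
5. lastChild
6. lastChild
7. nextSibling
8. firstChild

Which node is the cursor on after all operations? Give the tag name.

After 1 (lastChild): meta
After 2 (lastChild): form
After 3 (parentNode): meta
After 4 (parentNode): button
After 5 (lastChild): meta
After 6 (lastChild): form
After 7 (nextSibling): form (no-op, stayed)
After 8 (firstChild): form (no-op, stayed)

Answer: form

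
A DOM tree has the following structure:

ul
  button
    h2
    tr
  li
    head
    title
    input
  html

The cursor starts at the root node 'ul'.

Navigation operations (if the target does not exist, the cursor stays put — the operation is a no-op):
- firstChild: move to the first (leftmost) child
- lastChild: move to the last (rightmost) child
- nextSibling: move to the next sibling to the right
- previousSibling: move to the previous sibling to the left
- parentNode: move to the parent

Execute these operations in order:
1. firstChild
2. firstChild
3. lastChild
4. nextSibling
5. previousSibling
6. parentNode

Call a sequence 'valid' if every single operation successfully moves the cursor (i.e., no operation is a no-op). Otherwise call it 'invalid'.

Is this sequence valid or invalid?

Answer: invalid

Derivation:
After 1 (firstChild): button
After 2 (firstChild): h2
After 3 (lastChild): h2 (no-op, stayed)
After 4 (nextSibling): tr
After 5 (previousSibling): h2
After 6 (parentNode): button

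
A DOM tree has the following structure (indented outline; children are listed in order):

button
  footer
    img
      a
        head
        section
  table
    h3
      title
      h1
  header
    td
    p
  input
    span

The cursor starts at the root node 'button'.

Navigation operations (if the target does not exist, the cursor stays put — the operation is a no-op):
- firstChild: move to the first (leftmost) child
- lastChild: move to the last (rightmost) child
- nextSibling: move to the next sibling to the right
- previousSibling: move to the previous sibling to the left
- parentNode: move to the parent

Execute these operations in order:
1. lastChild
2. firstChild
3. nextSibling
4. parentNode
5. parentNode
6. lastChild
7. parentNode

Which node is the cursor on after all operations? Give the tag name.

Answer: button

Derivation:
After 1 (lastChild): input
After 2 (firstChild): span
After 3 (nextSibling): span (no-op, stayed)
After 4 (parentNode): input
After 5 (parentNode): button
After 6 (lastChild): input
After 7 (parentNode): button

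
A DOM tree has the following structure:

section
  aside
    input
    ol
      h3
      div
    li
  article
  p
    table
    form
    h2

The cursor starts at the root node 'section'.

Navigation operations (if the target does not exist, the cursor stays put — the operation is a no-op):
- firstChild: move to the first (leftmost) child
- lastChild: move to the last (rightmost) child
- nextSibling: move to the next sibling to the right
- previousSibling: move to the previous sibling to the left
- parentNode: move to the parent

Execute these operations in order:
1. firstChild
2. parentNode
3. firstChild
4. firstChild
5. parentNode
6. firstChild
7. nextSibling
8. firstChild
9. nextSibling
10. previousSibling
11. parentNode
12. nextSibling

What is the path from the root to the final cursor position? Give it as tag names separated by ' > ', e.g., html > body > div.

Answer: section > aside > li

Derivation:
After 1 (firstChild): aside
After 2 (parentNode): section
After 3 (firstChild): aside
After 4 (firstChild): input
After 5 (parentNode): aside
After 6 (firstChild): input
After 7 (nextSibling): ol
After 8 (firstChild): h3
After 9 (nextSibling): div
After 10 (previousSibling): h3
After 11 (parentNode): ol
After 12 (nextSibling): li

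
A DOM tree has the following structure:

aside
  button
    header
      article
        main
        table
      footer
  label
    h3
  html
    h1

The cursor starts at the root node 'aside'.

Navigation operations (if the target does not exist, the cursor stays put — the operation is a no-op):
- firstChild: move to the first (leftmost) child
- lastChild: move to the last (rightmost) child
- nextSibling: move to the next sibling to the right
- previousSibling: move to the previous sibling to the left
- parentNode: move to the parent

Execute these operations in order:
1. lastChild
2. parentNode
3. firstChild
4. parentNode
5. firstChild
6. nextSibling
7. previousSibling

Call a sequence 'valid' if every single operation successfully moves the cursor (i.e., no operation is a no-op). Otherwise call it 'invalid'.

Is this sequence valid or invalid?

After 1 (lastChild): html
After 2 (parentNode): aside
After 3 (firstChild): button
After 4 (parentNode): aside
After 5 (firstChild): button
After 6 (nextSibling): label
After 7 (previousSibling): button

Answer: valid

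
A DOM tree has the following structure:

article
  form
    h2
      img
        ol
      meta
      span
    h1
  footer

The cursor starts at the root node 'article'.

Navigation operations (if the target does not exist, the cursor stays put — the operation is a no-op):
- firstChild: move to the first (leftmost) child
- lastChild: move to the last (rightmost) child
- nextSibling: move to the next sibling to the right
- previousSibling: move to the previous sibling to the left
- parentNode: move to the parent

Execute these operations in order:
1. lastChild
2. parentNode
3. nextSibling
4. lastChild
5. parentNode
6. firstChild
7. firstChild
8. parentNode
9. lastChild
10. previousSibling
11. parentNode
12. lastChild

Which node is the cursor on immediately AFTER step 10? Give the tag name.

Answer: h2

Derivation:
After 1 (lastChild): footer
After 2 (parentNode): article
After 3 (nextSibling): article (no-op, stayed)
After 4 (lastChild): footer
After 5 (parentNode): article
After 6 (firstChild): form
After 7 (firstChild): h2
After 8 (parentNode): form
After 9 (lastChild): h1
After 10 (previousSibling): h2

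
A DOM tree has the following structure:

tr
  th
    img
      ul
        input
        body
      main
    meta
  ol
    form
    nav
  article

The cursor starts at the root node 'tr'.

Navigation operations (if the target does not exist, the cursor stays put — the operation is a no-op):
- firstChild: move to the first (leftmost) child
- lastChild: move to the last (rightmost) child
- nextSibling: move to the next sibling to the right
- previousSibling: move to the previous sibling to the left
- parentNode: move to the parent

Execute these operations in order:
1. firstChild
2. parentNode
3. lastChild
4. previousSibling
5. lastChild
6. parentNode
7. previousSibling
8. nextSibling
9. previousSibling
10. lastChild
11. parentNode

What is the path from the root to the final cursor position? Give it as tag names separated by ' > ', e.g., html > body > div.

After 1 (firstChild): th
After 2 (parentNode): tr
After 3 (lastChild): article
After 4 (previousSibling): ol
After 5 (lastChild): nav
After 6 (parentNode): ol
After 7 (previousSibling): th
After 8 (nextSibling): ol
After 9 (previousSibling): th
After 10 (lastChild): meta
After 11 (parentNode): th

Answer: tr > th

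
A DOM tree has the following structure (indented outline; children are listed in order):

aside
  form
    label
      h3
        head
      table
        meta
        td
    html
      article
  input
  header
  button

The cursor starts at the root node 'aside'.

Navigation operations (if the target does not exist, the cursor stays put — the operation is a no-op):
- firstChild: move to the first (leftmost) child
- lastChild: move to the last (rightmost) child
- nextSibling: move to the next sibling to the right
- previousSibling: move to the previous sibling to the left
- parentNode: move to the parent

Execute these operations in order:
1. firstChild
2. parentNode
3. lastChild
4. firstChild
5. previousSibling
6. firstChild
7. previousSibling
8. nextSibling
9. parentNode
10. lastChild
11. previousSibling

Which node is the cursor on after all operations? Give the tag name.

After 1 (firstChild): form
After 2 (parentNode): aside
After 3 (lastChild): button
After 4 (firstChild): button (no-op, stayed)
After 5 (previousSibling): header
After 6 (firstChild): header (no-op, stayed)
After 7 (previousSibling): input
After 8 (nextSibling): header
After 9 (parentNode): aside
After 10 (lastChild): button
After 11 (previousSibling): header

Answer: header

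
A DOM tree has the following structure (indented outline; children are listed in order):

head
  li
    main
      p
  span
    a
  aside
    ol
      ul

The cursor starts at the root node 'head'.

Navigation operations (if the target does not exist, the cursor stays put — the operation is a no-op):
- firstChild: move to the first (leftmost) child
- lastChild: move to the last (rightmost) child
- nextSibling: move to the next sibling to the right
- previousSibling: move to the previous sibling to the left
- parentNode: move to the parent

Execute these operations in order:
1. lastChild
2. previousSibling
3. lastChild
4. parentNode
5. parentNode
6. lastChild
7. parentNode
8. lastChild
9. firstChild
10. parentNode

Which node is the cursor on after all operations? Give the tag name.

Answer: aside

Derivation:
After 1 (lastChild): aside
After 2 (previousSibling): span
After 3 (lastChild): a
After 4 (parentNode): span
After 5 (parentNode): head
After 6 (lastChild): aside
After 7 (parentNode): head
After 8 (lastChild): aside
After 9 (firstChild): ol
After 10 (parentNode): aside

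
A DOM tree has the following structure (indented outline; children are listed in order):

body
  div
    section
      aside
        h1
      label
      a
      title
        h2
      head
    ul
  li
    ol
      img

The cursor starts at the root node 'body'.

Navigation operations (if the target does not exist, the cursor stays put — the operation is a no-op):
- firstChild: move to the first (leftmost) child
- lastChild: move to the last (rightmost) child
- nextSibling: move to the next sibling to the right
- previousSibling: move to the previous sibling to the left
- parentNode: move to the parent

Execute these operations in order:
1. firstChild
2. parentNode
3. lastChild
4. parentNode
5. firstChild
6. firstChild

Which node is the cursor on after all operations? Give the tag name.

After 1 (firstChild): div
After 2 (parentNode): body
After 3 (lastChild): li
After 4 (parentNode): body
After 5 (firstChild): div
After 6 (firstChild): section

Answer: section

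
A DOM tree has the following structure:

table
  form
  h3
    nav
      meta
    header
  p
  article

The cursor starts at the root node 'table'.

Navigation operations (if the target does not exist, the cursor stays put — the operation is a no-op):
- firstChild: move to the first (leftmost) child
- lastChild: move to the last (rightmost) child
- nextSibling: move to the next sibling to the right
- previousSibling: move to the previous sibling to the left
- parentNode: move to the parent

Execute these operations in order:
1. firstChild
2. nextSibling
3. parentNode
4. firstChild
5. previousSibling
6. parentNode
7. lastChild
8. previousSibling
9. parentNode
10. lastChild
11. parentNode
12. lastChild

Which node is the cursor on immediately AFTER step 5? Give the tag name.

Answer: form

Derivation:
After 1 (firstChild): form
After 2 (nextSibling): h3
After 3 (parentNode): table
After 4 (firstChild): form
After 5 (previousSibling): form (no-op, stayed)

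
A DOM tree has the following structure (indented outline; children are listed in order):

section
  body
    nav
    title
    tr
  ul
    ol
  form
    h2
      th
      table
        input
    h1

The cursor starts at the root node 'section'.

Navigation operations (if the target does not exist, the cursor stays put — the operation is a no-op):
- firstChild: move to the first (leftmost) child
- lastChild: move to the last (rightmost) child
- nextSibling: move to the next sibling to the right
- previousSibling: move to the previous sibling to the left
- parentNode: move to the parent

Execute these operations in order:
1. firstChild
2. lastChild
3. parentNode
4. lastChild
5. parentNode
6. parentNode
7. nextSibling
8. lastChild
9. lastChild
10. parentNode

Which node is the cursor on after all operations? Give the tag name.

After 1 (firstChild): body
After 2 (lastChild): tr
After 3 (parentNode): body
After 4 (lastChild): tr
After 5 (parentNode): body
After 6 (parentNode): section
After 7 (nextSibling): section (no-op, stayed)
After 8 (lastChild): form
After 9 (lastChild): h1
After 10 (parentNode): form

Answer: form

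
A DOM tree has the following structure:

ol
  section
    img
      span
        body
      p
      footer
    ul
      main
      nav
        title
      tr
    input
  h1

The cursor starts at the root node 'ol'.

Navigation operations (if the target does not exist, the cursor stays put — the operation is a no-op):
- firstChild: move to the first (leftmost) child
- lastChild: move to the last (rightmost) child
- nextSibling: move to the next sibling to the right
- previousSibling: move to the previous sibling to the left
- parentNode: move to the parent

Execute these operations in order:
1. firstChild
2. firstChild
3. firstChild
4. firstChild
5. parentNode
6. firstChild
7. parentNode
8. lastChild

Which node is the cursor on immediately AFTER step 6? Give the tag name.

Answer: body

Derivation:
After 1 (firstChild): section
After 2 (firstChild): img
After 3 (firstChild): span
After 4 (firstChild): body
After 5 (parentNode): span
After 6 (firstChild): body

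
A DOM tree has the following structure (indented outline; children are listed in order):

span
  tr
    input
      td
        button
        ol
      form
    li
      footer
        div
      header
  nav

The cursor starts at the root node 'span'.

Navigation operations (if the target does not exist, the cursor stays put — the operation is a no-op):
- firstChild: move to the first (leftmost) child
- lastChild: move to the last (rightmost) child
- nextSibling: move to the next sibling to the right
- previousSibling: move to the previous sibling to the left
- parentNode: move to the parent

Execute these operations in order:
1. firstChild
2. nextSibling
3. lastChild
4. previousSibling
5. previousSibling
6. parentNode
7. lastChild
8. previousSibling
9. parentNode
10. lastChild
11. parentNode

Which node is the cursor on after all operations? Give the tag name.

Answer: span

Derivation:
After 1 (firstChild): tr
After 2 (nextSibling): nav
After 3 (lastChild): nav (no-op, stayed)
After 4 (previousSibling): tr
After 5 (previousSibling): tr (no-op, stayed)
After 6 (parentNode): span
After 7 (lastChild): nav
After 8 (previousSibling): tr
After 9 (parentNode): span
After 10 (lastChild): nav
After 11 (parentNode): span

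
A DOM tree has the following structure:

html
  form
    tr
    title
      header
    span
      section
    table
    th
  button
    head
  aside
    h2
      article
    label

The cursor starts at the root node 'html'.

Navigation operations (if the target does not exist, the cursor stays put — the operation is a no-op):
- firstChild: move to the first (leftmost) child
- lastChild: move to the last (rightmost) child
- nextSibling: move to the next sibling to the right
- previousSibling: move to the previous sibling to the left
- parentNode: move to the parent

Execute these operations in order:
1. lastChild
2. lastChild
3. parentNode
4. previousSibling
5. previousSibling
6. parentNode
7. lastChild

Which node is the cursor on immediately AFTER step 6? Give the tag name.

After 1 (lastChild): aside
After 2 (lastChild): label
After 3 (parentNode): aside
After 4 (previousSibling): button
After 5 (previousSibling): form
After 6 (parentNode): html

Answer: html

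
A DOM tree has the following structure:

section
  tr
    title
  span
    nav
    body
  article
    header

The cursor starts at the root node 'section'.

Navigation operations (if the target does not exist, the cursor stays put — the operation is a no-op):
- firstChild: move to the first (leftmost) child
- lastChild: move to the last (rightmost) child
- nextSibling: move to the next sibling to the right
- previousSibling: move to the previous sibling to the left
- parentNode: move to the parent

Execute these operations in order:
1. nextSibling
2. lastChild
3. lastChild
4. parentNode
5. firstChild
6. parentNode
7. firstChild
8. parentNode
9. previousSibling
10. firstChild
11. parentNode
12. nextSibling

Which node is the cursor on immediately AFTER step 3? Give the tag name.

After 1 (nextSibling): section (no-op, stayed)
After 2 (lastChild): article
After 3 (lastChild): header

Answer: header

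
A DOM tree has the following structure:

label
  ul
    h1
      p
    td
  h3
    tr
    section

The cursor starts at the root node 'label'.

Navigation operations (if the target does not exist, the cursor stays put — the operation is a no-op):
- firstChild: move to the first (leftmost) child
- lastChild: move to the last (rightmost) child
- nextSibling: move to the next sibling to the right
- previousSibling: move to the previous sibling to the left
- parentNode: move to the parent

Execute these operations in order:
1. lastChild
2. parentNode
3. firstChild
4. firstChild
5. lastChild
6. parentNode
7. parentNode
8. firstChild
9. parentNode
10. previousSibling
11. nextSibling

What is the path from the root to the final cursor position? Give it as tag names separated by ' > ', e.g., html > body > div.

After 1 (lastChild): h3
After 2 (parentNode): label
After 3 (firstChild): ul
After 4 (firstChild): h1
After 5 (lastChild): p
After 6 (parentNode): h1
After 7 (parentNode): ul
After 8 (firstChild): h1
After 9 (parentNode): ul
After 10 (previousSibling): ul (no-op, stayed)
After 11 (nextSibling): h3

Answer: label > h3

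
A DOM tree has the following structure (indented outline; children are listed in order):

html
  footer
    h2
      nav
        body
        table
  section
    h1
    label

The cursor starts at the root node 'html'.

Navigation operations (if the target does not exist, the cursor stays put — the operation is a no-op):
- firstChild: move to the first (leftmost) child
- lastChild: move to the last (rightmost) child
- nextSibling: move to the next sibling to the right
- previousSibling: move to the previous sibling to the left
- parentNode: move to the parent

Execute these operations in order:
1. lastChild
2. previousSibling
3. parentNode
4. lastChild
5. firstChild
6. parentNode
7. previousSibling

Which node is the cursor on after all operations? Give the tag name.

After 1 (lastChild): section
After 2 (previousSibling): footer
After 3 (parentNode): html
After 4 (lastChild): section
After 5 (firstChild): h1
After 6 (parentNode): section
After 7 (previousSibling): footer

Answer: footer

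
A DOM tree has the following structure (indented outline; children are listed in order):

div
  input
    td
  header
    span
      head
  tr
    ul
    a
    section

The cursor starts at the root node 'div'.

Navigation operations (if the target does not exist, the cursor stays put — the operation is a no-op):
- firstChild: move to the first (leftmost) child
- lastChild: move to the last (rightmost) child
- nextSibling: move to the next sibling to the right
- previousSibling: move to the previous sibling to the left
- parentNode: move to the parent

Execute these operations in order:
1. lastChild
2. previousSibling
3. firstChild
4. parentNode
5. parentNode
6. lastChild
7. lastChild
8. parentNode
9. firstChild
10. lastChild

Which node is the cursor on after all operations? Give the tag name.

After 1 (lastChild): tr
After 2 (previousSibling): header
After 3 (firstChild): span
After 4 (parentNode): header
After 5 (parentNode): div
After 6 (lastChild): tr
After 7 (lastChild): section
After 8 (parentNode): tr
After 9 (firstChild): ul
After 10 (lastChild): ul (no-op, stayed)

Answer: ul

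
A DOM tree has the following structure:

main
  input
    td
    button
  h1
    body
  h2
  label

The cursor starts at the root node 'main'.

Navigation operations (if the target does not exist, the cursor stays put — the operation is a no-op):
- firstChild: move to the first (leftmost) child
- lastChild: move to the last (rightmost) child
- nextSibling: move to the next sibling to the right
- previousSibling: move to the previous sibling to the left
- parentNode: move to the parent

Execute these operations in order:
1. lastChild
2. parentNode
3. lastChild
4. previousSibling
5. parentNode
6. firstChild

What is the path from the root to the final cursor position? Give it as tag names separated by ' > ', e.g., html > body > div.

After 1 (lastChild): label
After 2 (parentNode): main
After 3 (lastChild): label
After 4 (previousSibling): h2
After 5 (parentNode): main
After 6 (firstChild): input

Answer: main > input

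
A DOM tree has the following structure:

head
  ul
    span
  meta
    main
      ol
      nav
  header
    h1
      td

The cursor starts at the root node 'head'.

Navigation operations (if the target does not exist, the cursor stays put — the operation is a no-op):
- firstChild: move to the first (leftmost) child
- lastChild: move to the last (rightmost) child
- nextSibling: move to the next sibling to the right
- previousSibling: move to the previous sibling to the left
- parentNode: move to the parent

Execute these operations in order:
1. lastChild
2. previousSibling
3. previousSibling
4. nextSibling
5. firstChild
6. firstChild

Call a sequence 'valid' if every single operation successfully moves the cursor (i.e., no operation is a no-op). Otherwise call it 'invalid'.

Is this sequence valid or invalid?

After 1 (lastChild): header
After 2 (previousSibling): meta
After 3 (previousSibling): ul
After 4 (nextSibling): meta
After 5 (firstChild): main
After 6 (firstChild): ol

Answer: valid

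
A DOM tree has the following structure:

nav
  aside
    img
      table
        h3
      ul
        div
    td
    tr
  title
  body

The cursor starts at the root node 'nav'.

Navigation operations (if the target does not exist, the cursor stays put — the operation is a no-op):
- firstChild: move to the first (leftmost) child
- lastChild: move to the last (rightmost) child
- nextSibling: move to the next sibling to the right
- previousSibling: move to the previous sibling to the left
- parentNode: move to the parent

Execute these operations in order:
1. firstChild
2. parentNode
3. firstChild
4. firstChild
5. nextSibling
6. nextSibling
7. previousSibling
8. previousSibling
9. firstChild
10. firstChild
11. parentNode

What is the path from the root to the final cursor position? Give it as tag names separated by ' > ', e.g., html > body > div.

After 1 (firstChild): aside
After 2 (parentNode): nav
After 3 (firstChild): aside
After 4 (firstChild): img
After 5 (nextSibling): td
After 6 (nextSibling): tr
After 7 (previousSibling): td
After 8 (previousSibling): img
After 9 (firstChild): table
After 10 (firstChild): h3
After 11 (parentNode): table

Answer: nav > aside > img > table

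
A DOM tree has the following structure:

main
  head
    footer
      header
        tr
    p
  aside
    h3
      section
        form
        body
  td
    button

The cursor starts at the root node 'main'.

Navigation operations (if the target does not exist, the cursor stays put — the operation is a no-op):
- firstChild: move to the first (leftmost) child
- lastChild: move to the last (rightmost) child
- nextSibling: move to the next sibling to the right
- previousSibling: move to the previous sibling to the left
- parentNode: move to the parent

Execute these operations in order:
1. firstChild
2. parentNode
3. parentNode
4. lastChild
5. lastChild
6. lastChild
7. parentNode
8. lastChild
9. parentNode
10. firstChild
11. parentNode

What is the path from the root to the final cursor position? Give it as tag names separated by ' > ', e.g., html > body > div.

After 1 (firstChild): head
After 2 (parentNode): main
After 3 (parentNode): main (no-op, stayed)
After 4 (lastChild): td
After 5 (lastChild): button
After 6 (lastChild): button (no-op, stayed)
After 7 (parentNode): td
After 8 (lastChild): button
After 9 (parentNode): td
After 10 (firstChild): button
After 11 (parentNode): td

Answer: main > td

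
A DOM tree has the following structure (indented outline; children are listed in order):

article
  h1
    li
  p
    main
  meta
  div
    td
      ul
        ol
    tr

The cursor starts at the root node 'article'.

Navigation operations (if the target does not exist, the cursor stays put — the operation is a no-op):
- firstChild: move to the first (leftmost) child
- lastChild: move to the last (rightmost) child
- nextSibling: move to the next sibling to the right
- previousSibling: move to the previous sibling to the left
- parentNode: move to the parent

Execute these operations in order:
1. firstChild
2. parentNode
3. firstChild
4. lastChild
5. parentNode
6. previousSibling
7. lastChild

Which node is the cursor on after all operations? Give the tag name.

Answer: li

Derivation:
After 1 (firstChild): h1
After 2 (parentNode): article
After 3 (firstChild): h1
After 4 (lastChild): li
After 5 (parentNode): h1
After 6 (previousSibling): h1 (no-op, stayed)
After 7 (lastChild): li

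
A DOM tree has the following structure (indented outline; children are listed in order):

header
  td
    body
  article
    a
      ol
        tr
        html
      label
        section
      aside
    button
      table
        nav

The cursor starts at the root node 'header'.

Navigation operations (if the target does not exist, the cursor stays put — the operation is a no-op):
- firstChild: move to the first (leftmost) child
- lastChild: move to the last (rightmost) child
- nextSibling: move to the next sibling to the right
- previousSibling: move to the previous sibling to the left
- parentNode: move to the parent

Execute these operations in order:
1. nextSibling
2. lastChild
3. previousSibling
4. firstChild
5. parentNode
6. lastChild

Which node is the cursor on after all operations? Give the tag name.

Answer: body

Derivation:
After 1 (nextSibling): header (no-op, stayed)
After 2 (lastChild): article
After 3 (previousSibling): td
After 4 (firstChild): body
After 5 (parentNode): td
After 6 (lastChild): body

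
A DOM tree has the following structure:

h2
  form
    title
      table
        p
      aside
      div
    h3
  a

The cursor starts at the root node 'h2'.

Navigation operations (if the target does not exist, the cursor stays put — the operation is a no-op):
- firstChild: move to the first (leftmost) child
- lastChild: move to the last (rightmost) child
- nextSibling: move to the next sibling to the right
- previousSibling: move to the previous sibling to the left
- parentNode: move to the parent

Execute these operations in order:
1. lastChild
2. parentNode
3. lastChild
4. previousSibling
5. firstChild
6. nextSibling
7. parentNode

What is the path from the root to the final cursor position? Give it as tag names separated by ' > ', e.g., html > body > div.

After 1 (lastChild): a
After 2 (parentNode): h2
After 3 (lastChild): a
After 4 (previousSibling): form
After 5 (firstChild): title
After 6 (nextSibling): h3
After 7 (parentNode): form

Answer: h2 > form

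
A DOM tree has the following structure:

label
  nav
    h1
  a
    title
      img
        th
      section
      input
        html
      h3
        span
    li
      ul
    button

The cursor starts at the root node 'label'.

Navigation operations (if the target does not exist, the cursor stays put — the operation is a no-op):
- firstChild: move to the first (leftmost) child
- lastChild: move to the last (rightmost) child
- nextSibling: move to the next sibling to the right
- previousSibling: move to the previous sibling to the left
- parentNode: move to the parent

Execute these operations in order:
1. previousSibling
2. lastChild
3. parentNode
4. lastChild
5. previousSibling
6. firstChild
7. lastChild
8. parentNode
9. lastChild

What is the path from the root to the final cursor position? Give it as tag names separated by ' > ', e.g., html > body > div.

Answer: label > nav > h1

Derivation:
After 1 (previousSibling): label (no-op, stayed)
After 2 (lastChild): a
After 3 (parentNode): label
After 4 (lastChild): a
After 5 (previousSibling): nav
After 6 (firstChild): h1
After 7 (lastChild): h1 (no-op, stayed)
After 8 (parentNode): nav
After 9 (lastChild): h1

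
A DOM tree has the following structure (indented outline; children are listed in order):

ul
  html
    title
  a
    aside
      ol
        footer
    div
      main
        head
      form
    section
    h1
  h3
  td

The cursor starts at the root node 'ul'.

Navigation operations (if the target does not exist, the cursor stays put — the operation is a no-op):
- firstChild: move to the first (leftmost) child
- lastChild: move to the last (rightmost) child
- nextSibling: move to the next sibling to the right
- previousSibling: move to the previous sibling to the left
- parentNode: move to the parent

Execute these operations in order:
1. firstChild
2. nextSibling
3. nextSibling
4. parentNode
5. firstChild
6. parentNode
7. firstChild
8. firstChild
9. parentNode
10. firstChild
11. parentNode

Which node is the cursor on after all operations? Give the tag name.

Answer: html

Derivation:
After 1 (firstChild): html
After 2 (nextSibling): a
After 3 (nextSibling): h3
After 4 (parentNode): ul
After 5 (firstChild): html
After 6 (parentNode): ul
After 7 (firstChild): html
After 8 (firstChild): title
After 9 (parentNode): html
After 10 (firstChild): title
After 11 (parentNode): html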